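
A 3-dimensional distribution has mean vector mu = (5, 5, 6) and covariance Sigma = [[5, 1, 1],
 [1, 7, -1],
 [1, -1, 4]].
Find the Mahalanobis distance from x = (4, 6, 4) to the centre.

Step 1 — centre the observation: (x - mu) = (-1, 1, -2).

Step 2 — invert Sigma (cofactor / det for 3×3, or solve directly):
  Sigma^{-1} = [[0.2213, -0.041, -0.0656],
 [-0.041, 0.1557, 0.0492],
 [-0.0656, 0.0492, 0.2787]].

Step 3 — form the quadratic (x - mu)^T · Sigma^{-1} · (x - mu):
  Sigma^{-1} · (x - mu) = (-0.1311, 0.0984, -0.4426).
  (x - mu)^T · [Sigma^{-1} · (x - mu)] = (-1)·(-0.1311) + (1)·(0.0984) + (-2)·(-0.4426) = 1.1148.

Step 4 — take square root: d = √(1.1148) ≈ 1.0558.

d(x, mu) = √(1.1148) ≈ 1.0558


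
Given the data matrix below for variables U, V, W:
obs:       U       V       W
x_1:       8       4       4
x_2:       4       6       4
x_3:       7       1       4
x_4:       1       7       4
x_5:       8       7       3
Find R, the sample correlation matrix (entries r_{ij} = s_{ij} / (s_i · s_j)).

Step 1 — column means:
  mean(U) = (8 + 4 + 7 + 1 + 8) / 5 = 28/5 = 5.6
  mean(V) = (4 + 6 + 1 + 7 + 7) / 5 = 25/5 = 5
  mean(W) = (4 + 4 + 4 + 4 + 3) / 5 = 19/5 = 3.8

Step 2 — sample variances and covariances s[i,j] = (1/(n-1)) · Σ_k (x_{k,i} - mean_i) · (x_{k,j} - mean_j), with n-1 = 4:
  s[U,U] = ((2.4)·(2.4) + (-1.6)·(-1.6) + (1.4)·(1.4) + (-4.6)·(-4.6) + (2.4)·(2.4)) / 4 = 37.2/4 = 9.3
  s[U,V] = ((2.4)·(-1) + (-1.6)·(1) + (1.4)·(-4) + (-4.6)·(2) + (2.4)·(2)) / 4 = -14/4 = -3.5
  s[U,W] = ((2.4)·(0.2) + (-1.6)·(0.2) + (1.4)·(0.2) + (-4.6)·(0.2) + (2.4)·(-0.8)) / 4 = -2.4/4 = -0.6
  s[V,V] = ((-1)·(-1) + (1)·(1) + (-4)·(-4) + (2)·(2) + (2)·(2)) / 4 = 26/4 = 6.5
  s[V,W] = ((-1)·(0.2) + (1)·(0.2) + (-4)·(0.2) + (2)·(0.2) + (2)·(-0.8)) / 4 = -2/4 = -0.5
  s[W,W] = ((0.2)·(0.2) + (0.2)·(0.2) + (0.2)·(0.2) + (0.2)·(0.2) + (-0.8)·(-0.8)) / 4 = 0.8/4 = 0.2
  Sample standard deviations s_i = √(s[i,i]):
  s(U) = √(9.3) = 3.0496
  s(V) = √(6.5) = 2.5495
  s(W) = √(0.2) = 0.4472

Step 3 — r_{ij} = s_{ij} / (s_i · s_j):
  r[U,U] = 1 (diagonal).
  r[U,V] = -3.5 / (3.0496 · 2.5495) = -3.5 / 7.775 = -0.4502
  r[U,W] = -0.6 / (3.0496 · 0.4472) = -0.6 / 1.3638 = -0.4399
  r[V,V] = 1 (diagonal).
  r[V,W] = -0.5 / (2.5495 · 0.4472) = -0.5 / 1.1402 = -0.4385
  r[W,W] = 1 (diagonal).

R is symmetric with unit diagonal. Assembling:

R = [[1, -0.4502, -0.4399],
 [-0.4502, 1, -0.4385],
 [-0.4399, -0.4385, 1]]


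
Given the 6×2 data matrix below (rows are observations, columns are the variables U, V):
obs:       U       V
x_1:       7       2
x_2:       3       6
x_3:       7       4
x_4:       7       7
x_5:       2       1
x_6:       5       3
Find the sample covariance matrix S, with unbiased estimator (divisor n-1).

Step 1 — column means:
  mean(U) = (7 + 3 + 7 + 7 + 2 + 5) / 6 = 31/6 = 5.1667
  mean(V) = (2 + 6 + 4 + 7 + 1 + 3) / 6 = 23/6 = 3.8333

Step 2 — sample covariance S[i,j] = (1/(n-1)) · Σ_k (x_{k,i} - mean_i) · (x_{k,j} - mean_j), with n-1 = 5.
  S[U,U] = ((1.8333)·(1.8333) + (-2.1667)·(-2.1667) + (1.8333)·(1.8333) + (1.8333)·(1.8333) + (-3.1667)·(-3.1667) + (-0.1667)·(-0.1667)) / 5 = 24.8333/5 = 4.9667
  S[U,V] = ((1.8333)·(-1.8333) + (-2.1667)·(2.1667) + (1.8333)·(0.1667) + (1.8333)·(3.1667) + (-3.1667)·(-2.8333) + (-0.1667)·(-0.8333)) / 5 = 7.1667/5 = 1.4333
  S[V,V] = ((-1.8333)·(-1.8333) + (2.1667)·(2.1667) + (0.1667)·(0.1667) + (3.1667)·(3.1667) + (-2.8333)·(-2.8333) + (-0.8333)·(-0.8333)) / 5 = 26.8333/5 = 5.3667

S is symmetric (S[j,i] = S[i,j]). Assembling:

S = [[4.9667, 1.4333],
 [1.4333, 5.3667]]


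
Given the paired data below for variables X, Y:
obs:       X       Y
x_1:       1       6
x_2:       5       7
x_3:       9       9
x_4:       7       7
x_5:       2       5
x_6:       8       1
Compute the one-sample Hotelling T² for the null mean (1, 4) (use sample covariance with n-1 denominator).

Step 1 — sample mean vector:
  mean(X) = (1 + 5 + 9 + 7 + 2 + 8) / 6 = 32/6 = 5.3333
  mean(Y) = (6 + 7 + 9 + 7 + 5 + 1) / 6 = 35/6 = 5.8333
  x̄ = (5.3333, 5.8333),  deviation x̄ - mu_0 = (5.3333, 5.8333) - (1, 4) = (4.3333, 1.8333).

Step 2 — sample covariance matrix, S[i,j] = (1/(n-1)) · Σ_k (x_{k,i} - mean_i) · (x_{k,j} - mean_j), divisor n-1 = 5:
  S[X,X] = ((-4.3333)·(-4.3333) + (-0.3333)·(-0.3333) + (3.6667)·(3.6667) + (1.6667)·(1.6667) + (-3.3333)·(-3.3333) + (2.6667)·(2.6667)) / 5 = 53.3333/5 = 10.6667
  S[X,Y] = ((-4.3333)·(0.1667) + (-0.3333)·(1.1667) + (3.6667)·(3.1667) + (1.6667)·(1.1667) + (-3.3333)·(-0.8333) + (2.6667)·(-4.8333)) / 5 = 2.3333/5 = 0.4667
  S[Y,Y] = ((0.1667)·(0.1667) + (1.1667)·(1.1667) + (3.1667)·(3.1667) + (1.1667)·(1.1667) + (-0.8333)·(-0.8333) + (-4.8333)·(-4.8333)) / 5 = 36.8333/5 = 7.3667
  S = [[10.6667, 0.4667],
 [0.4667, 7.3667]].

Step 3 — invert S. det(S) = 10.6667·7.3667 - (0.4667)² = 78.36.
  S^{-1} = (1/det) · [[d, -b], [-b, a]] = [[0.094, -0.006],
 [-0.006, 0.1361]].

Step 4 — quadratic form (x̄ - mu_0)^T · S^{-1} · (x̄ - mu_0):
  S^{-1} · (x̄ - mu_0) = (0.3965, 0.2238),
  (x̄ - mu_0)^T · [...] = (4.3333)·(0.3965) + (1.8333)·(0.2238) = 2.1282.

Step 5 — scale by n: T² = 6 · 2.1282 = 12.7693.

T² ≈ 12.7693


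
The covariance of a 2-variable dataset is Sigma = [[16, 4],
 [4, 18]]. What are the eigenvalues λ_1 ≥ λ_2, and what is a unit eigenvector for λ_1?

Step 1 — characteristic polynomial of 2×2 Sigma:
  det(Sigma - λI) = λ² - trace · λ + det = 0.
  trace = 16 + 18 = 34, det = 16·18 - (4)² = 272.
Step 2 — discriminant:
  Δ = trace² - 4·det = 1156 - 1088 = 68.
Step 3 — eigenvalues:
  λ = (trace ± √Δ)/2 = (34 ± 8.2462)/2,
  λ_1 = 21.1231,  λ_2 = 12.8769.

Step 4 — unit eigenvector for λ_1: solve (Sigma - λ_1 I)v = 0. First row:
  (16 - 21.1231)·v_x + (4)·v_y = 0, i.e. (-5.1231)·v_x + (4)·v_y = 0,
  so v ∝ (b, λ_1 - a) = (4, 5.1231) = u.
  ||u|| = √((4)² + (5.1231)²) = √(42.2462) ≈ 6.4997,
  v_1 = u/||u|| ≈ (0.6154, 0.7882) (||v_1|| = 1).

λ_1 = 21.1231,  λ_2 = 12.8769;  v_1 ≈ (0.6154, 0.7882)


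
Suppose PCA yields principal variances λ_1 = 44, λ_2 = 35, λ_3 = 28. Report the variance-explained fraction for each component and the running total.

Step 1 — total variance = trace(Sigma) = Σ λ_i = 44 + 35 + 28 = 107.

Step 2 — fraction explained by component i = λ_i / Σ λ:
  PC1: 44/107 = 0.4112
  PC2: 35/107 = 0.3271
  PC3: 28/107 = 0.2617

Step 3 — cumulative fraction after k components = (λ_1 + ... + λ_k) / Σ λ:
  k = 1: 44/107 = 0.4112
  k = 2: (44 + 35)/107 = 79/107 = 0.7383
  k = 3: (44 + 35 + 28)/107 = 107/107 = 1

Summary (fraction, with percent):

explained: PC1 0.4112 (41.12%), PC2 0.3271 (32.71%), PC3 0.2617 (26.17%);  cumulative: 0.4112, 0.7383, 1


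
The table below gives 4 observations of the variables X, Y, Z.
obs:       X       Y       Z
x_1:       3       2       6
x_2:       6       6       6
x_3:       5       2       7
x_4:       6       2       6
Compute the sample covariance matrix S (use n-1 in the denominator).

Step 1 — column means:
  mean(X) = (3 + 6 + 5 + 6) / 4 = 20/4 = 5
  mean(Y) = (2 + 6 + 2 + 2) / 4 = 12/4 = 3
  mean(Z) = (6 + 6 + 7 + 6) / 4 = 25/4 = 6.25

Step 2 — sample covariance S[i,j] = (1/(n-1)) · Σ_k (x_{k,i} - mean_i) · (x_{k,j} - mean_j), with n-1 = 3.
  S[X,X] = ((-2)·(-2) + (1)·(1) + (0)·(0) + (1)·(1)) / 3 = 6/3 = 2
  S[X,Y] = ((-2)·(-1) + (1)·(3) + (0)·(-1) + (1)·(-1)) / 3 = 4/3 = 1.3333
  S[X,Z] = ((-2)·(-0.25) + (1)·(-0.25) + (0)·(0.75) + (1)·(-0.25)) / 3 = 0/3 = 0
  S[Y,Y] = ((-1)·(-1) + (3)·(3) + (-1)·(-1) + (-1)·(-1)) / 3 = 12/3 = 4
  S[Y,Z] = ((-1)·(-0.25) + (3)·(-0.25) + (-1)·(0.75) + (-1)·(-0.25)) / 3 = -1/3 = -0.3333
  S[Z,Z] = ((-0.25)·(-0.25) + (-0.25)·(-0.25) + (0.75)·(0.75) + (-0.25)·(-0.25)) / 3 = 0.75/3 = 0.25

S is symmetric (S[j,i] = S[i,j]). Assembling:

S = [[2, 1.3333, 0],
 [1.3333, 4, -0.3333],
 [0, -0.3333, 0.25]]


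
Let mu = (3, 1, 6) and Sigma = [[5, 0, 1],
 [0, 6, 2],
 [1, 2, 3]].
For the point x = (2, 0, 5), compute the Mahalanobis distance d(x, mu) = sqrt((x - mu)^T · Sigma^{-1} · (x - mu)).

Step 1 — centre the observation: (x - mu) = (-1, -1, -1).

Step 2 — invert Sigma (cofactor / det for 3×3, or solve directly):
  Sigma^{-1} = [[0.2188, 0.0312, -0.0938],
 [0.0312, 0.2188, -0.1562],
 [-0.0938, -0.1562, 0.4688]].

Step 3 — form the quadratic (x - mu)^T · Sigma^{-1} · (x - mu):
  Sigma^{-1} · (x - mu) = (-0.1562, -0.0938, -0.2188).
  (x - mu)^T · [Sigma^{-1} · (x - mu)] = (-1)·(-0.1562) + (-1)·(-0.0938) + (-1)·(-0.2188) = 0.4688.

Step 4 — take square root: d = √(0.4688) ≈ 0.6847.

d(x, mu) = √(0.4688) ≈ 0.6847


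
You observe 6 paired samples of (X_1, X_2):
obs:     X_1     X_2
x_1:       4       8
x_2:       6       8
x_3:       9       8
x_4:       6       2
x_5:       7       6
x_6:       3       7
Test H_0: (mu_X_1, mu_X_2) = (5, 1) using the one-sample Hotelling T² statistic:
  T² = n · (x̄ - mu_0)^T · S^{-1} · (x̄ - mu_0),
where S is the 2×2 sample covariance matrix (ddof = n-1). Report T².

Step 1 — sample mean vector:
  mean(X_1) = (4 + 6 + 9 + 6 + 7 + 3) / 6 = 35/6 = 5.8333
  mean(X_2) = (8 + 8 + 8 + 2 + 6 + 7) / 6 = 39/6 = 6.5
  x̄ = (5.8333, 6.5),  deviation x̄ - mu_0 = (5.8333, 6.5) - (5, 1) = (0.8333, 5.5).

Step 2 — sample covariance matrix, S[i,j] = (1/(n-1)) · Σ_k (x_{k,i} - mean_i) · (x_{k,j} - mean_j), divisor n-1 = 5:
  S[X_1,X_1] = ((-1.8333)·(-1.8333) + (0.1667)·(0.1667) + (3.1667)·(3.1667) + (0.1667)·(0.1667) + (1.1667)·(1.1667) + (-2.8333)·(-2.8333)) / 5 = 22.8333/5 = 4.5667
  S[X_1,X_2] = ((-1.8333)·(1.5) + (0.1667)·(1.5) + (3.1667)·(1.5) + (0.1667)·(-4.5) + (1.1667)·(-0.5) + (-2.8333)·(0.5)) / 5 = -0.5/5 = -0.1
  S[X_2,X_2] = ((1.5)·(1.5) + (1.5)·(1.5) + (1.5)·(1.5) + (-4.5)·(-4.5) + (-0.5)·(-0.5) + (0.5)·(0.5)) / 5 = 27.5/5 = 5.5
  S = [[4.5667, -0.1],
 [-0.1, 5.5]].

Step 3 — invert S. det(S) = 4.5667·5.5 - (-0.1)² = 25.1067.
  S^{-1} = (1/det) · [[d, -b], [-b, a]] = [[0.2191, 0.004],
 [0.004, 0.1819]].

Step 4 — quadratic form (x̄ - mu_0)^T · S^{-1} · (x̄ - mu_0):
  S^{-1} · (x̄ - mu_0) = (0.2045, 1.0037),
  (x̄ - mu_0)^T · [...] = (0.8333)·(0.2045) + (5.5)·(1.0037) = 5.6908.

Step 5 — scale by n: T² = 6 · 5.6908 = 34.145.

T² ≈ 34.145


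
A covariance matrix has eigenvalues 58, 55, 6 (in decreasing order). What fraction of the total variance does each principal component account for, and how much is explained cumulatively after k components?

Step 1 — total variance = trace(Sigma) = Σ λ_i = 58 + 55 + 6 = 119.

Step 2 — fraction explained by component i = λ_i / Σ λ:
  PC1: 58/119 = 0.4874
  PC2: 55/119 = 0.4622
  PC3: 6/119 = 0.0504

Step 3 — cumulative fraction after k components = (λ_1 + ... + λ_k) / Σ λ:
  k = 1: 58/119 = 0.4874
  k = 2: (58 + 55)/119 = 113/119 = 0.9496
  k = 3: (58 + 55 + 6)/119 = 119/119 = 1

Summary (fraction, with percent):

explained: PC1 0.4874 (48.74%), PC2 0.4622 (46.22%), PC3 0.0504 (5.04%);  cumulative: 0.4874, 0.9496, 1


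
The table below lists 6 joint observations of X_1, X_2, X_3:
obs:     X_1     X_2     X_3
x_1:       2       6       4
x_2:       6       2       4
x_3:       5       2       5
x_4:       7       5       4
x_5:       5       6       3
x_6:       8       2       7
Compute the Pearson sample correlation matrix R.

Step 1 — column means:
  mean(X_1) = (2 + 6 + 5 + 7 + 5 + 8) / 6 = 33/6 = 5.5
  mean(X_2) = (6 + 2 + 2 + 5 + 6 + 2) / 6 = 23/6 = 3.8333
  mean(X_3) = (4 + 4 + 5 + 4 + 3 + 7) / 6 = 27/6 = 4.5

Step 2 — sample variances and covariances s[i,j] = (1/(n-1)) · Σ_k (x_{k,i} - mean_i) · (x_{k,j} - mean_j), with n-1 = 5:
  s[X_1,X_1] = ((-3.5)·(-3.5) + (0.5)·(0.5) + (-0.5)·(-0.5) + (1.5)·(1.5) + (-0.5)·(-0.5) + (2.5)·(2.5)) / 5 = 21.5/5 = 4.3
  s[X_1,X_2] = ((-3.5)·(2.1667) + (0.5)·(-1.8333) + (-0.5)·(-1.8333) + (1.5)·(1.1667) + (-0.5)·(2.1667) + (2.5)·(-1.8333)) / 5 = -11.5/5 = -2.3
  s[X_1,X_3] = ((-3.5)·(-0.5) + (0.5)·(-0.5) + (-0.5)·(0.5) + (1.5)·(-0.5) + (-0.5)·(-1.5) + (2.5)·(2.5)) / 5 = 7.5/5 = 1.5
  s[X_2,X_2] = ((2.1667)·(2.1667) + (-1.8333)·(-1.8333) + (-1.8333)·(-1.8333) + (1.1667)·(1.1667) + (2.1667)·(2.1667) + (-1.8333)·(-1.8333)) / 5 = 20.8333/5 = 4.1667
  s[X_2,X_3] = ((2.1667)·(-0.5) + (-1.8333)·(-0.5) + (-1.8333)·(0.5) + (1.1667)·(-0.5) + (2.1667)·(-1.5) + (-1.8333)·(2.5)) / 5 = -9.5/5 = -1.9
  s[X_3,X_3] = ((-0.5)·(-0.5) + (-0.5)·(-0.5) + (0.5)·(0.5) + (-0.5)·(-0.5) + (-1.5)·(-1.5) + (2.5)·(2.5)) / 5 = 9.5/5 = 1.9
  Sample standard deviations s_i = √(s[i,i]):
  s(X_1) = √(4.3) = 2.0736
  s(X_2) = √(4.1667) = 2.0412
  s(X_3) = √(1.9) = 1.3784

Step 3 — r_{ij} = s_{ij} / (s_i · s_j):
  r[X_1,X_1] = 1 (diagonal).
  r[X_1,X_2] = -2.3 / (2.0736 · 2.0412) = -2.3 / 4.2328 = -0.5434
  r[X_1,X_3] = 1.5 / (2.0736 · 1.3784) = 1.5 / 2.8583 = 0.5248
  r[X_2,X_2] = 1 (diagonal).
  r[X_2,X_3] = -1.9 / (2.0412 · 1.3784) = -1.9 / 2.8137 = -0.6753
  r[X_3,X_3] = 1 (diagonal).

R is symmetric with unit diagonal. Assembling:

R = [[1, -0.5434, 0.5248],
 [-0.5434, 1, -0.6753],
 [0.5248, -0.6753, 1]]


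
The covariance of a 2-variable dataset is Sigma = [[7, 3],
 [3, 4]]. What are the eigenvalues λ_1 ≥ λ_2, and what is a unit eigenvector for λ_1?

Step 1 — characteristic polynomial of 2×2 Sigma:
  det(Sigma - λI) = λ² - trace · λ + det = 0.
  trace = 7 + 4 = 11, det = 7·4 - (3)² = 19.
Step 2 — discriminant:
  Δ = trace² - 4·det = 121 - 76 = 45.
Step 3 — eigenvalues:
  λ = (trace ± √Δ)/2 = (11 ± 6.7082)/2,
  λ_1 = 8.8541,  λ_2 = 2.1459.

Step 4 — unit eigenvector for λ_1: solve (Sigma - λ_1 I)v = 0. First row:
  (7 - 8.8541)·v_x + (3)·v_y = 0, i.e. (-1.8541)·v_x + (3)·v_y = 0,
  so v ∝ (b, λ_1 - a) = (3, 1.8541) = u.
  ||u|| = √((3)² + (1.8541)²) = √(12.4377) ≈ 3.5267,
  v_1 = u/||u|| ≈ (0.8507, 0.5257) (||v_1|| = 1).

λ_1 = 8.8541,  λ_2 = 2.1459;  v_1 ≈ (0.8507, 0.5257)


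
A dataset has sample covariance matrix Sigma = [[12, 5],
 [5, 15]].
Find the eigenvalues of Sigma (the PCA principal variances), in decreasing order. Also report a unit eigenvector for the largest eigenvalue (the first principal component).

Step 1 — characteristic polynomial of 2×2 Sigma:
  det(Sigma - λI) = λ² - trace · λ + det = 0.
  trace = 12 + 15 = 27, det = 12·15 - (5)² = 155.
Step 2 — discriminant:
  Δ = trace² - 4·det = 729 - 620 = 109.
Step 3 — eigenvalues:
  λ = (trace ± √Δ)/2 = (27 ± 10.4403)/2,
  λ_1 = 18.7202,  λ_2 = 8.2798.

Step 4 — unit eigenvector for λ_1: solve (Sigma - λ_1 I)v = 0. First row:
  (12 - 18.7202)·v_x + (5)·v_y = 0, i.e. (-6.7202)·v_x + (5)·v_y = 0,
  so v ∝ (b, λ_1 - a) = (5, 6.7202) = u.
  ||u|| = √((5)² + (6.7202)²) = √(70.1605) ≈ 8.3762,
  v_1 = u/||u|| ≈ (0.5969, 0.8023) (||v_1|| = 1).

λ_1 = 18.7202,  λ_2 = 8.2798;  v_1 ≈ (0.5969, 0.8023)


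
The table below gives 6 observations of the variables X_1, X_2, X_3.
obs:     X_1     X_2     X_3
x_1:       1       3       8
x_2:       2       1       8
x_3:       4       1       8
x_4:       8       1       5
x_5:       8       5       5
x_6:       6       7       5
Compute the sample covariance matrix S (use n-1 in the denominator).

Step 1 — column means:
  mean(X_1) = (1 + 2 + 4 + 8 + 8 + 6) / 6 = 29/6 = 4.8333
  mean(X_2) = (3 + 1 + 1 + 1 + 5 + 7) / 6 = 18/6 = 3
  mean(X_3) = (8 + 8 + 8 + 5 + 5 + 5) / 6 = 39/6 = 6.5

Step 2 — sample covariance S[i,j] = (1/(n-1)) · Σ_k (x_{k,i} - mean_i) · (x_{k,j} - mean_j), with n-1 = 5.
  S[X_1,X_1] = ((-3.8333)·(-3.8333) + (-2.8333)·(-2.8333) + (-0.8333)·(-0.8333) + (3.1667)·(3.1667) + (3.1667)·(3.1667) + (1.1667)·(1.1667)) / 5 = 44.8333/5 = 8.9667
  S[X_1,X_2] = ((-3.8333)·(0) + (-2.8333)·(-2) + (-0.8333)·(-2) + (3.1667)·(-2) + (3.1667)·(2) + (1.1667)·(4)) / 5 = 12/5 = 2.4
  S[X_1,X_3] = ((-3.8333)·(1.5) + (-2.8333)·(1.5) + (-0.8333)·(1.5) + (3.1667)·(-1.5) + (3.1667)·(-1.5) + (1.1667)·(-1.5)) / 5 = -22.5/5 = -4.5
  S[X_2,X_2] = ((0)·(0) + (-2)·(-2) + (-2)·(-2) + (-2)·(-2) + (2)·(2) + (4)·(4)) / 5 = 32/5 = 6.4
  S[X_2,X_3] = ((0)·(1.5) + (-2)·(1.5) + (-2)·(1.5) + (-2)·(-1.5) + (2)·(-1.5) + (4)·(-1.5)) / 5 = -12/5 = -2.4
  S[X_3,X_3] = ((1.5)·(1.5) + (1.5)·(1.5) + (1.5)·(1.5) + (-1.5)·(-1.5) + (-1.5)·(-1.5) + (-1.5)·(-1.5)) / 5 = 13.5/5 = 2.7

S is symmetric (S[j,i] = S[i,j]). Assembling:

S = [[8.9667, 2.4, -4.5],
 [2.4, 6.4, -2.4],
 [-4.5, -2.4, 2.7]]


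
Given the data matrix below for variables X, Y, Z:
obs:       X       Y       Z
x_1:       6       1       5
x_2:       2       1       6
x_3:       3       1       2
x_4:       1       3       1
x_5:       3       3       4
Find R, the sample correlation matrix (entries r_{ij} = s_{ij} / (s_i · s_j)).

Step 1 — column means:
  mean(X) = (6 + 2 + 3 + 1 + 3) / 5 = 15/5 = 3
  mean(Y) = (1 + 1 + 1 + 3 + 3) / 5 = 9/5 = 1.8
  mean(Z) = (5 + 6 + 2 + 1 + 4) / 5 = 18/5 = 3.6

Step 2 — sample variances and covariances s[i,j] = (1/(n-1)) · Σ_k (x_{k,i} - mean_i) · (x_{k,j} - mean_j), with n-1 = 4:
  s[X,X] = ((3)·(3) + (-1)·(-1) + (0)·(0) + (-2)·(-2) + (0)·(0)) / 4 = 14/4 = 3.5
  s[X,Y] = ((3)·(-0.8) + (-1)·(-0.8) + (0)·(-0.8) + (-2)·(1.2) + (0)·(1.2)) / 4 = -4/4 = -1
  s[X,Z] = ((3)·(1.4) + (-1)·(2.4) + (0)·(-1.6) + (-2)·(-2.6) + (0)·(0.4)) / 4 = 7/4 = 1.75
  s[Y,Y] = ((-0.8)·(-0.8) + (-0.8)·(-0.8) + (-0.8)·(-0.8) + (1.2)·(1.2) + (1.2)·(1.2)) / 4 = 4.8/4 = 1.2
  s[Y,Z] = ((-0.8)·(1.4) + (-0.8)·(2.4) + (-0.8)·(-1.6) + (1.2)·(-2.6) + (1.2)·(0.4)) / 4 = -4.4/4 = -1.1
  s[Z,Z] = ((1.4)·(1.4) + (2.4)·(2.4) + (-1.6)·(-1.6) + (-2.6)·(-2.6) + (0.4)·(0.4)) / 4 = 17.2/4 = 4.3
  Sample standard deviations s_i = √(s[i,i]):
  s(X) = √(3.5) = 1.8708
  s(Y) = √(1.2) = 1.0954
  s(Z) = √(4.3) = 2.0736

Step 3 — r_{ij} = s_{ij} / (s_i · s_j):
  r[X,X] = 1 (diagonal).
  r[X,Y] = -1 / (1.8708 · 1.0954) = -1 / 2.0494 = -0.488
  r[X,Z] = 1.75 / (1.8708 · 2.0736) = 1.75 / 3.8794 = 0.4511
  r[Y,Y] = 1 (diagonal).
  r[Y,Z] = -1.1 / (1.0954 · 2.0736) = -1.1 / 2.2716 = -0.4842
  r[Z,Z] = 1 (diagonal).

R is symmetric with unit diagonal. Assembling:

R = [[1, -0.488, 0.4511],
 [-0.488, 1, -0.4842],
 [0.4511, -0.4842, 1]]


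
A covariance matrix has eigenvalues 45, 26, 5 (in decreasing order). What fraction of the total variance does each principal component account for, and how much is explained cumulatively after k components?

Step 1 — total variance = trace(Sigma) = Σ λ_i = 45 + 26 + 5 = 76.

Step 2 — fraction explained by component i = λ_i / Σ λ:
  PC1: 45/76 = 0.5921
  PC2: 26/76 = 0.3421
  PC3: 5/76 = 0.0658

Step 3 — cumulative fraction after k components = (λ_1 + ... + λ_k) / Σ λ:
  k = 1: 45/76 = 0.5921
  k = 2: (45 + 26)/76 = 71/76 = 0.9342
  k = 3: (45 + 26 + 5)/76 = 76/76 = 1

Summary (fraction, with percent):

explained: PC1 0.5921 (59.21%), PC2 0.3421 (34.21%), PC3 0.0658 (6.58%);  cumulative: 0.5921, 0.9342, 1


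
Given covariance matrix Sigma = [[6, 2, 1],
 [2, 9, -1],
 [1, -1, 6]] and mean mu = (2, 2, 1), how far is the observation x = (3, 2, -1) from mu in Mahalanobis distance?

Step 1 — centre the observation: (x - mu) = (1, 0, -2).

Step 2 — invert Sigma (cofactor / det for 3×3, or solve directly):
  Sigma^{-1} = [[0.1886, -0.0463, -0.0391],
 [-0.0463, 0.1246, 0.0285],
 [-0.0391, 0.0285, 0.1779]].

Step 3 — form the quadratic (x - mu)^T · Sigma^{-1} · (x - mu):
  Sigma^{-1} · (x - mu) = (0.2669, -0.1032, -0.395).
  (x - mu)^T · [Sigma^{-1} · (x - mu)] = (1)·(0.2669) + (0)·(-0.1032) + (-2)·(-0.395) = 1.0569.

Step 4 — take square root: d = √(1.0569) ≈ 1.0281.

d(x, mu) = √(1.0569) ≈ 1.0281


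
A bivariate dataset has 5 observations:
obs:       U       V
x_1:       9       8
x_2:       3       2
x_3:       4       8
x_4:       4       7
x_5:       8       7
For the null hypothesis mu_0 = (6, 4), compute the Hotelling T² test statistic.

Step 1 — sample mean vector:
  mean(U) = (9 + 3 + 4 + 4 + 8) / 5 = 28/5 = 5.6
  mean(V) = (8 + 2 + 8 + 7 + 7) / 5 = 32/5 = 6.4
  x̄ = (5.6, 6.4),  deviation x̄ - mu_0 = (5.6, 6.4) - (6, 4) = (-0.4, 2.4).

Step 2 — sample covariance matrix, S[i,j] = (1/(n-1)) · Σ_k (x_{k,i} - mean_i) · (x_{k,j} - mean_j), divisor n-1 = 4:
  S[U,U] = ((3.4)·(3.4) + (-2.6)·(-2.6) + (-1.6)·(-1.6) + (-1.6)·(-1.6) + (2.4)·(2.4)) / 4 = 29.2/4 = 7.3
  S[U,V] = ((3.4)·(1.6) + (-2.6)·(-4.4) + (-1.6)·(1.6) + (-1.6)·(0.6) + (2.4)·(0.6)) / 4 = 14.8/4 = 3.7
  S[V,V] = ((1.6)·(1.6) + (-4.4)·(-4.4) + (1.6)·(1.6) + (0.6)·(0.6) + (0.6)·(0.6)) / 4 = 25.2/4 = 6.3
  S = [[7.3, 3.7],
 [3.7, 6.3]].

Step 3 — invert S. det(S) = 7.3·6.3 - (3.7)² = 32.3.
  S^{-1} = (1/det) · [[d, -b], [-b, a]] = [[0.195, -0.1146],
 [-0.1146, 0.226]].

Step 4 — quadratic form (x̄ - mu_0)^T · S^{-1} · (x̄ - mu_0):
  S^{-1} · (x̄ - mu_0) = (-0.3529, 0.5882),
  (x̄ - mu_0)^T · [...] = (-0.4)·(-0.3529) + (2.4)·(0.5882) = 1.5529.

Step 5 — scale by n: T² = 5 · 1.5529 = 7.7647.

T² ≈ 7.7647


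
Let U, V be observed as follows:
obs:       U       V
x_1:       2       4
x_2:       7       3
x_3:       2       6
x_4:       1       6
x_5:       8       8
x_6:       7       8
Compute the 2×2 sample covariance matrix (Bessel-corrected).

Step 1 — column means:
  mean(U) = (2 + 7 + 2 + 1 + 8 + 7) / 6 = 27/6 = 4.5
  mean(V) = (4 + 3 + 6 + 6 + 8 + 8) / 6 = 35/6 = 5.8333

Step 2 — sample covariance S[i,j] = (1/(n-1)) · Σ_k (x_{k,i} - mean_i) · (x_{k,j} - mean_j), with n-1 = 5.
  S[U,U] = ((-2.5)·(-2.5) + (2.5)·(2.5) + (-2.5)·(-2.5) + (-3.5)·(-3.5) + (3.5)·(3.5) + (2.5)·(2.5)) / 5 = 49.5/5 = 9.9
  S[U,V] = ((-2.5)·(-1.8333) + (2.5)·(-2.8333) + (-2.5)·(0.1667) + (-3.5)·(0.1667) + (3.5)·(2.1667) + (2.5)·(2.1667)) / 5 = 9.5/5 = 1.9
  S[V,V] = ((-1.8333)·(-1.8333) + (-2.8333)·(-2.8333) + (0.1667)·(0.1667) + (0.1667)·(0.1667) + (2.1667)·(2.1667) + (2.1667)·(2.1667)) / 5 = 20.8333/5 = 4.1667

S is symmetric (S[j,i] = S[i,j]). Assembling:

S = [[9.9, 1.9],
 [1.9, 4.1667]]


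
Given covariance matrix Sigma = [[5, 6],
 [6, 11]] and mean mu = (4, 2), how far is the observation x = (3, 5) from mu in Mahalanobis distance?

Step 1 — centre the observation: (x - mu) = (-1, 3).

Step 2 — invert Sigma. det(Sigma) = 5·11 - (6)² = 19.
  Sigma^{-1} = (1/det) · [[d, -b], [-b, a]] = [[0.5789, -0.3158],
 [-0.3158, 0.2632]].

Step 3 — form the quadratic (x - mu)^T · Sigma^{-1} · (x - mu):
  Sigma^{-1} · (x - mu) = (-1.5263, 1.1053).
  (x - mu)^T · [Sigma^{-1} · (x - mu)] = (-1)·(-1.5263) + (3)·(1.1053) = 4.8421.

Step 4 — take square root: d = √(4.8421) ≈ 2.2005.

d(x, mu) = √(4.8421) ≈ 2.2005


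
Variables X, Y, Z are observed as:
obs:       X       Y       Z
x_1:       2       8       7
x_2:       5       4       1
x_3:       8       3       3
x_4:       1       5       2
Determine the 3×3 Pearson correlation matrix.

Step 1 — column means:
  mean(X) = (2 + 5 + 8 + 1) / 4 = 16/4 = 4
  mean(Y) = (8 + 4 + 3 + 5) / 4 = 20/4 = 5
  mean(Z) = (7 + 1 + 3 + 2) / 4 = 13/4 = 3.25

Step 2 — sample variances and covariances s[i,j] = (1/(n-1)) · Σ_k (x_{k,i} - mean_i) · (x_{k,j} - mean_j), with n-1 = 3:
  s[X,X] = ((-2)·(-2) + (1)·(1) + (4)·(4) + (-3)·(-3)) / 3 = 30/3 = 10
  s[X,Y] = ((-2)·(3) + (1)·(-1) + (4)·(-2) + (-3)·(0)) / 3 = -15/3 = -5
  s[X,Z] = ((-2)·(3.75) + (1)·(-2.25) + (4)·(-0.25) + (-3)·(-1.25)) / 3 = -7/3 = -2.3333
  s[Y,Y] = ((3)·(3) + (-1)·(-1) + (-2)·(-2) + (0)·(0)) / 3 = 14/3 = 4.6667
  s[Y,Z] = ((3)·(3.75) + (-1)·(-2.25) + (-2)·(-0.25) + (0)·(-1.25)) / 3 = 14/3 = 4.6667
  s[Z,Z] = ((3.75)·(3.75) + (-2.25)·(-2.25) + (-0.25)·(-0.25) + (-1.25)·(-1.25)) / 3 = 20.75/3 = 6.9167
  Sample standard deviations s_i = √(s[i,i]):
  s(X) = √(10) = 3.1623
  s(Y) = √(4.6667) = 2.1602
  s(Z) = √(6.9167) = 2.63

Step 3 — r_{ij} = s_{ij} / (s_i · s_j):
  r[X,X] = 1 (diagonal).
  r[X,Y] = -5 / (3.1623 · 2.1602) = -5 / 6.8313 = -0.7319
  r[X,Z] = -2.3333 / (3.1623 · 2.63) = -2.3333 / 8.3166 = -0.2806
  r[Y,Y] = 1 (diagonal).
  r[Y,Z] = 4.6667 / (2.1602 · 2.63) = 4.6667 / 5.6814 = 0.8214
  r[Z,Z] = 1 (diagonal).

R is symmetric with unit diagonal. Assembling:

R = [[1, -0.7319, -0.2806],
 [-0.7319, 1, 0.8214],
 [-0.2806, 0.8214, 1]]


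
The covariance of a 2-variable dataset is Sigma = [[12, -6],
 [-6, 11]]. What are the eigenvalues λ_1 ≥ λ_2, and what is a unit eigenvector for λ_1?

Step 1 — characteristic polynomial of 2×2 Sigma:
  det(Sigma - λI) = λ² - trace · λ + det = 0.
  trace = 12 + 11 = 23, det = 12·11 - (-6)² = 96.
Step 2 — discriminant:
  Δ = trace² - 4·det = 529 - 384 = 145.
Step 3 — eigenvalues:
  λ = (trace ± √Δ)/2 = (23 ± 12.0416)/2,
  λ_1 = 17.5208,  λ_2 = 5.4792.

Step 4 — unit eigenvector for λ_1: solve (Sigma - λ_1 I)v = 0. First row:
  (12 - 17.5208)·v_x + (-6)·v_y = 0, i.e. (-5.5208)·v_x + (-6)·v_y = 0,
  so v ∝ (b, λ_1 - a) = (-6, 5.5208); multiply by -1 so the first entry is positive: u = (6, -5.5208).
  ||u|| = √((6)² + (-5.5208)²) = √(66.4792) ≈ 8.1535,
  v_1 = u/||u|| ≈ (0.7359, -0.6771) (||v_1|| = 1).

λ_1 = 17.5208,  λ_2 = 5.4792;  v_1 ≈ (0.7359, -0.6771)


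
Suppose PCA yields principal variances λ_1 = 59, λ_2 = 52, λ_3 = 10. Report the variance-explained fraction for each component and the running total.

Step 1 — total variance = trace(Sigma) = Σ λ_i = 59 + 52 + 10 = 121.

Step 2 — fraction explained by component i = λ_i / Σ λ:
  PC1: 59/121 = 0.4876
  PC2: 52/121 = 0.4298
  PC3: 10/121 = 0.0826

Step 3 — cumulative fraction after k components = (λ_1 + ... + λ_k) / Σ λ:
  k = 1: 59/121 = 0.4876
  k = 2: (59 + 52)/121 = 111/121 = 0.9174
  k = 3: (59 + 52 + 10)/121 = 121/121 = 1

Summary (fraction, with percent):

explained: PC1 0.4876 (48.76%), PC2 0.4298 (42.98%), PC3 0.0826 (8.26%);  cumulative: 0.4876, 0.9174, 1


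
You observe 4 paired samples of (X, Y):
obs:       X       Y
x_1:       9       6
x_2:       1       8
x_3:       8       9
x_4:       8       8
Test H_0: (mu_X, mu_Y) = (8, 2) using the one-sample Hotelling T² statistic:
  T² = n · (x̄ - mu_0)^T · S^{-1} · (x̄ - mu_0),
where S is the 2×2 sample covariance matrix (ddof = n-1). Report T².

Step 1 — sample mean vector:
  mean(X) = (9 + 1 + 8 + 8) / 4 = 26/4 = 6.5
  mean(Y) = (6 + 8 + 9 + 8) / 4 = 31/4 = 7.75
  x̄ = (6.5, 7.75),  deviation x̄ - mu_0 = (6.5, 7.75) - (8, 2) = (-1.5, 5.75).

Step 2 — sample covariance matrix, S[i,j] = (1/(n-1)) · Σ_k (x_{k,i} - mean_i) · (x_{k,j} - mean_j), divisor n-1 = 3:
  S[X,X] = ((2.5)·(2.5) + (-5.5)·(-5.5) + (1.5)·(1.5) + (1.5)·(1.5)) / 3 = 41/3 = 13.6667
  S[X,Y] = ((2.5)·(-1.75) + (-5.5)·(0.25) + (1.5)·(1.25) + (1.5)·(0.25)) / 3 = -3.5/3 = -1.1667
  S[Y,Y] = ((-1.75)·(-1.75) + (0.25)·(0.25) + (1.25)·(1.25) + (0.25)·(0.25)) / 3 = 4.75/3 = 1.5833
  S = [[13.6667, -1.1667],
 [-1.1667, 1.5833]].

Step 3 — invert S. det(S) = 13.6667·1.5833 - (-1.1667)² = 20.2778.
  S^{-1} = (1/det) · [[d, -b], [-b, a]] = [[0.0781, 0.0575],
 [0.0575, 0.674]].

Step 4 — quadratic form (x̄ - mu_0)^T · S^{-1} · (x̄ - mu_0):
  S^{-1} · (x̄ - mu_0) = (0.2137, 3.789),
  (x̄ - mu_0)^T · [...] = (-1.5)·(0.2137) + (5.75)·(3.789) = 21.4664.

Step 5 — scale by n: T² = 4 · 21.4664 = 85.8658.

T² ≈ 85.8658


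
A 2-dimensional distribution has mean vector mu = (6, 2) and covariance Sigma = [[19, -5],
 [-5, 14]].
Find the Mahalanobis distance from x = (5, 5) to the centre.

Step 1 — centre the observation: (x - mu) = (-1, 3).

Step 2 — invert Sigma. det(Sigma) = 19·14 - (-5)² = 241.
  Sigma^{-1} = (1/det) · [[d, -b], [-b, a]] = [[0.0581, 0.0207],
 [0.0207, 0.0788]].

Step 3 — form the quadratic (x - mu)^T · Sigma^{-1} · (x - mu):
  Sigma^{-1} · (x - mu) = (0.0041, 0.2158).
  (x - mu)^T · [Sigma^{-1} · (x - mu)] = (-1)·(0.0041) + (3)·(0.2158) = 0.6432.

Step 4 — take square root: d = √(0.6432) ≈ 0.802.

d(x, mu) = √(0.6432) ≈ 0.802


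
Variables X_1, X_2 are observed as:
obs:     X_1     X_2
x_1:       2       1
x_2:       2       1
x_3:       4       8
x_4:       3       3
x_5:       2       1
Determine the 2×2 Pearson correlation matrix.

Step 1 — column means:
  mean(X_1) = (2 + 2 + 4 + 3 + 2) / 5 = 13/5 = 2.6
  mean(X_2) = (1 + 1 + 8 + 3 + 1) / 5 = 14/5 = 2.8

Step 2 — sample variances and covariances s[i,j] = (1/(n-1)) · Σ_k (x_{k,i} - mean_i) · (x_{k,j} - mean_j), with n-1 = 4:
  s[X_1,X_1] = ((-0.6)·(-0.6) + (-0.6)·(-0.6) + (1.4)·(1.4) + (0.4)·(0.4) + (-0.6)·(-0.6)) / 4 = 3.2/4 = 0.8
  s[X_1,X_2] = ((-0.6)·(-1.8) + (-0.6)·(-1.8) + (1.4)·(5.2) + (0.4)·(0.2) + (-0.6)·(-1.8)) / 4 = 10.6/4 = 2.65
  s[X_2,X_2] = ((-1.8)·(-1.8) + (-1.8)·(-1.8) + (5.2)·(5.2) + (0.2)·(0.2) + (-1.8)·(-1.8)) / 4 = 36.8/4 = 9.2
  Sample standard deviations s_i = √(s[i,i]):
  s(X_1) = √(0.8) = 0.8944
  s(X_2) = √(9.2) = 3.0332

Step 3 — r_{ij} = s_{ij} / (s_i · s_j):
  r[X_1,X_1] = 1 (diagonal).
  r[X_1,X_2] = 2.65 / (0.8944 · 3.0332) = 2.65 / 2.7129 = 0.9768
  r[X_2,X_2] = 1 (diagonal).

R is symmetric with unit diagonal. Assembling:

R = [[1, 0.9768],
 [0.9768, 1]]


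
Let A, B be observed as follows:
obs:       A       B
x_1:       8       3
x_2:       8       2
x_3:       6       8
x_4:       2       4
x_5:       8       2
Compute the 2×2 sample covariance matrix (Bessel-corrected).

Step 1 — column means:
  mean(A) = (8 + 8 + 6 + 2 + 8) / 5 = 32/5 = 6.4
  mean(B) = (3 + 2 + 8 + 4 + 2) / 5 = 19/5 = 3.8

Step 2 — sample covariance S[i,j] = (1/(n-1)) · Σ_k (x_{k,i} - mean_i) · (x_{k,j} - mean_j), with n-1 = 4.
  S[A,A] = ((1.6)·(1.6) + (1.6)·(1.6) + (-0.4)·(-0.4) + (-4.4)·(-4.4) + (1.6)·(1.6)) / 4 = 27.2/4 = 6.8
  S[A,B] = ((1.6)·(-0.8) + (1.6)·(-1.8) + (-0.4)·(4.2) + (-4.4)·(0.2) + (1.6)·(-1.8)) / 4 = -9.6/4 = -2.4
  S[B,B] = ((-0.8)·(-0.8) + (-1.8)·(-1.8) + (4.2)·(4.2) + (0.2)·(0.2) + (-1.8)·(-1.8)) / 4 = 24.8/4 = 6.2

S is symmetric (S[j,i] = S[i,j]). Assembling:

S = [[6.8, -2.4],
 [-2.4, 6.2]]


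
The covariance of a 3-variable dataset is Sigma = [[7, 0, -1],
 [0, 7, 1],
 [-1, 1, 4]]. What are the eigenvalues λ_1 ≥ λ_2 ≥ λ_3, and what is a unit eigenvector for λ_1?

Step 1 — characteristic polynomial p(λ) = det(λI - Sigma) = λ³ - tr·λ² + c_1·λ - det, where tr = trace, c_1 = sum of the principal 2×2 minors, det = det(Sigma):
  tr = 7 + 7 + 4 = 18,
  c_1 = (7·7 - (0)²) + (7·4 - (-1)²) + (7·4 - (1)²) = 49 + 27 + 27 = 103,
  det = 7·(7·4 - (1)²) - (0)·((0)·4 - (1)·(-1)) + (-1)·((0)·(1) - 7·(-1)) = 7·(27) - (0)·(1) + (-1)·(7) = 182.
  So p(λ) = λ³ - 18λ² + 103λ - 182.
Step 2 — look for an integer root (rational root theorem: any rational root is an integer divisor of 182). Testing λ = 7:
  p(7) = 343 - 882 + 721 - 182 = 0  ✓
  Dividing out (λ - 7): p(λ) = (λ - 7)(λ² - 11λ + 26).
Step 3 — remaining eigenvalues from the quadratic λ² - 11λ + 26 = 0:
  Δ = 11² - 4·26 = 121 - 104 = 17,  λ = (11 ± √17)/2 = (11 ± 4.1231)/2 ≈ 7.5616 or 3.4384.
  Sorted: λ_1 = 7.5616,  λ_2 = 7,  λ_3 = 3.4384  (check: sum = 18 = tr ✓).

Step 4 — unit eigenvector for λ_1 ≈ 7.5616: v spans the null space of (Sigma - λ_1 I), whose rows are
  r_1 = (-0.5616, 0, -1),  r_2 = (0, -0.5616, 1),  r_3 = (-1, 1, -3.5616).
  v is orthogonal to every row, so take v ∝ r_1 × r_2 = ((0)·(1) - (-1)·(-0.5616), (-1)·(0) - (-0.5616)·(1), (-0.5616)·(-0.5616) - (0)·(0)) ≈ (-0.5616, 0.5616, 0.3153).
  Rescale (multiply by -1 so the first nonzero entry is positive): u = (0.5616, -0.5616, -0.3153).
  ||u|| = √((0.5616)² + (-0.5616)² + (-0.3153)²) = √(0.7301) ≈ 0.8545,  v_1 = u/||u|| ≈ (0.6572, -0.6572, -0.369) (||v_1|| = 1).

λ_1 = 7.5616,  λ_2 = 7,  λ_3 = 3.4384;  v_1 ≈ (0.6572, -0.6572, -0.369)


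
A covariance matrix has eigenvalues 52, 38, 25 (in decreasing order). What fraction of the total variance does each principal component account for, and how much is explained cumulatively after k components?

Step 1 — total variance = trace(Sigma) = Σ λ_i = 52 + 38 + 25 = 115.

Step 2 — fraction explained by component i = λ_i / Σ λ:
  PC1: 52/115 = 0.4522
  PC2: 38/115 = 0.3304
  PC3: 25/115 = 0.2174

Step 3 — cumulative fraction after k components = (λ_1 + ... + λ_k) / Σ λ:
  k = 1: 52/115 = 0.4522
  k = 2: (52 + 38)/115 = 90/115 = 0.7826
  k = 3: (52 + 38 + 25)/115 = 115/115 = 1

Summary (fraction, with percent):

explained: PC1 0.4522 (45.22%), PC2 0.3304 (33.04%), PC3 0.2174 (21.74%);  cumulative: 0.4522, 0.7826, 1


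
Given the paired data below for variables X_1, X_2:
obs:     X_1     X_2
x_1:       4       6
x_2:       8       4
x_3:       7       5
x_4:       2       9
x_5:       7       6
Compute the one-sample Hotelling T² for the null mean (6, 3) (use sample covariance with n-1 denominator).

Step 1 — sample mean vector:
  mean(X_1) = (4 + 8 + 7 + 2 + 7) / 5 = 28/5 = 5.6
  mean(X_2) = (6 + 4 + 5 + 9 + 6) / 5 = 30/5 = 6
  x̄ = (5.6, 6),  deviation x̄ - mu_0 = (5.6, 6) - (6, 3) = (-0.4, 3).

Step 2 — sample covariance matrix, S[i,j] = (1/(n-1)) · Σ_k (x_{k,i} - mean_i) · (x_{k,j} - mean_j), divisor n-1 = 4:
  S[X_1,X_1] = ((-1.6)·(-1.6) + (2.4)·(2.4) + (1.4)·(1.4) + (-3.6)·(-3.6) + (1.4)·(1.4)) / 4 = 25.2/4 = 6.3
  S[X_1,X_2] = ((-1.6)·(0) + (2.4)·(-2) + (1.4)·(-1) + (-3.6)·(3) + (1.4)·(0)) / 4 = -17/4 = -4.25
  S[X_2,X_2] = ((0)·(0) + (-2)·(-2) + (-1)·(-1) + (3)·(3) + (0)·(0)) / 4 = 14/4 = 3.5
  S = [[6.3, -4.25],
 [-4.25, 3.5]].

Step 3 — invert S. det(S) = 6.3·3.5 - (-4.25)² = 3.9875.
  S^{-1} = (1/det) · [[d, -b], [-b, a]] = [[0.8777, 1.0658],
 [1.0658, 1.5799]].

Step 4 — quadratic form (x̄ - mu_0)^T · S^{-1} · (x̄ - mu_0):
  S^{-1} · (x̄ - mu_0) = (2.8464, 4.3135),
  (x̄ - mu_0)^T · [...] = (-0.4)·(2.8464) + (3)·(4.3135) = 11.8019.

Step 5 — scale by n: T² = 5 · 11.8019 = 59.0094.

T² ≈ 59.0094


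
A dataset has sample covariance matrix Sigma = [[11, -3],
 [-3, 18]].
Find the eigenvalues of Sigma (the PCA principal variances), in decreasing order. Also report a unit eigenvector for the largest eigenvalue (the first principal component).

Step 1 — characteristic polynomial of 2×2 Sigma:
  det(Sigma - λI) = λ² - trace · λ + det = 0.
  trace = 11 + 18 = 29, det = 11·18 - (-3)² = 189.
Step 2 — discriminant:
  Δ = trace² - 4·det = 841 - 756 = 85.
Step 3 — eigenvalues:
  λ = (trace ± √Δ)/2 = (29 ± 9.2195)/2,
  λ_1 = 19.1098,  λ_2 = 9.8902.

Step 4 — unit eigenvector for λ_1: solve (Sigma - λ_1 I)v = 0. First row:
  (11 - 19.1098)·v_x + (-3)·v_y = 0, i.e. (-8.1098)·v_x + (-3)·v_y = 0,
  so v ∝ (b, λ_1 - a) = (-3, 8.1098); multiply by -1 so the first entry is positive: u = (3, -8.1098).
  ||u|| = √((3)² + (-8.1098)²) = √(74.7684) ≈ 8.6469,
  v_1 = u/||u|| ≈ (0.3469, -0.9379) (||v_1|| = 1).

λ_1 = 19.1098,  λ_2 = 9.8902;  v_1 ≈ (0.3469, -0.9379)


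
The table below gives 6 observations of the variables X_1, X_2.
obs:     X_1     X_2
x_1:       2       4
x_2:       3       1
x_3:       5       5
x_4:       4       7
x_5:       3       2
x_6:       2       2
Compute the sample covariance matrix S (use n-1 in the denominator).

Step 1 — column means:
  mean(X_1) = (2 + 3 + 5 + 4 + 3 + 2) / 6 = 19/6 = 3.1667
  mean(X_2) = (4 + 1 + 5 + 7 + 2 + 2) / 6 = 21/6 = 3.5

Step 2 — sample covariance S[i,j] = (1/(n-1)) · Σ_k (x_{k,i} - mean_i) · (x_{k,j} - mean_j), with n-1 = 5.
  S[X_1,X_1] = ((-1.1667)·(-1.1667) + (-0.1667)·(-0.1667) + (1.8333)·(1.8333) + (0.8333)·(0.8333) + (-0.1667)·(-0.1667) + (-1.1667)·(-1.1667)) / 5 = 6.8333/5 = 1.3667
  S[X_1,X_2] = ((-1.1667)·(0.5) + (-0.1667)·(-2.5) + (1.8333)·(1.5) + (0.8333)·(3.5) + (-0.1667)·(-1.5) + (-1.1667)·(-1.5)) / 5 = 7.5/5 = 1.5
  S[X_2,X_2] = ((0.5)·(0.5) + (-2.5)·(-2.5) + (1.5)·(1.5) + (3.5)·(3.5) + (-1.5)·(-1.5) + (-1.5)·(-1.5)) / 5 = 25.5/5 = 5.1

S is symmetric (S[j,i] = S[i,j]). Assembling:

S = [[1.3667, 1.5],
 [1.5, 5.1]]


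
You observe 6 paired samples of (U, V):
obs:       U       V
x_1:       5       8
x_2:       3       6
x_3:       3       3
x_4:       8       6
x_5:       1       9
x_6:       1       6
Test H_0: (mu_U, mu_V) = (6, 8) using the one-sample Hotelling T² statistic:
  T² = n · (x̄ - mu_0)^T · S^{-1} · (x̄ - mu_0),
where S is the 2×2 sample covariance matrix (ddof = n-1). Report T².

Step 1 — sample mean vector:
  mean(U) = (5 + 3 + 3 + 8 + 1 + 1) / 6 = 21/6 = 3.5
  mean(V) = (8 + 6 + 3 + 6 + 9 + 6) / 6 = 38/6 = 6.3333
  x̄ = (3.5, 6.3333),  deviation x̄ - mu_0 = (3.5, 6.3333) - (6, 8) = (-2.5, -1.6667).

Step 2 — sample covariance matrix, S[i,j] = (1/(n-1)) · Σ_k (x_{k,i} - mean_i) · (x_{k,j} - mean_j), divisor n-1 = 5:
  S[U,U] = ((1.5)·(1.5) + (-0.5)·(-0.5) + (-0.5)·(-0.5) + (4.5)·(4.5) + (-2.5)·(-2.5) + (-2.5)·(-2.5)) / 5 = 35.5/5 = 7.1
  S[U,V] = ((1.5)·(1.6667) + (-0.5)·(-0.3333) + (-0.5)·(-3.3333) + (4.5)·(-0.3333) + (-2.5)·(2.6667) + (-2.5)·(-0.3333)) / 5 = -3/5 = -0.6
  S[V,V] = ((1.6667)·(1.6667) + (-0.3333)·(-0.3333) + (-3.3333)·(-3.3333) + (-0.3333)·(-0.3333) + (2.6667)·(2.6667) + (-0.3333)·(-0.3333)) / 5 = 21.3333/5 = 4.2667
  S = [[7.1, -0.6],
 [-0.6, 4.2667]].

Step 3 — invert S. det(S) = 7.1·4.2667 - (-0.6)² = 29.9333.
  S^{-1} = (1/det) · [[d, -b], [-b, a]] = [[0.1425, 0.02],
 [0.02, 0.2372]].

Step 4 — quadratic form (x̄ - mu_0)^T · S^{-1} · (x̄ - mu_0):
  S^{-1} · (x̄ - mu_0) = (-0.3898, -0.4454),
  (x̄ - mu_0)^T · [...] = (-2.5)·(-0.3898) + (-1.6667)·(-0.4454) = 1.7168.

Step 5 — scale by n: T² = 6 · 1.7168 = 10.3007.

T² ≈ 10.3007


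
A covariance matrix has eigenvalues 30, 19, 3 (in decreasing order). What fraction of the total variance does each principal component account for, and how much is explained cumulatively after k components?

Step 1 — total variance = trace(Sigma) = Σ λ_i = 30 + 19 + 3 = 52.

Step 2 — fraction explained by component i = λ_i / Σ λ:
  PC1: 30/52 = 0.5769
  PC2: 19/52 = 0.3654
  PC3: 3/52 = 0.0577

Step 3 — cumulative fraction after k components = (λ_1 + ... + λ_k) / Σ λ:
  k = 1: 30/52 = 0.5769
  k = 2: (30 + 19)/52 = 49/52 = 0.9423
  k = 3: (30 + 19 + 3)/52 = 52/52 = 1

Summary (fraction, with percent):

explained: PC1 0.5769 (57.69%), PC2 0.3654 (36.54%), PC3 0.0577 (5.77%);  cumulative: 0.5769, 0.9423, 1


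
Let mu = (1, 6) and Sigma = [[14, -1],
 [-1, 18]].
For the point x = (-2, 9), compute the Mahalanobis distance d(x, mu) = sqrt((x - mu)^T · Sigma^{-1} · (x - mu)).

Step 1 — centre the observation: (x - mu) = (-3, 3).

Step 2 — invert Sigma. det(Sigma) = 14·18 - (-1)² = 251.
  Sigma^{-1} = (1/det) · [[d, -b], [-b, a]] = [[0.0717, 0.004],
 [0.004, 0.0558]].

Step 3 — form the quadratic (x - mu)^T · Sigma^{-1} · (x - mu):
  Sigma^{-1} · (x - mu) = (-0.2032, 0.1554).
  (x - mu)^T · [Sigma^{-1} · (x - mu)] = (-3)·(-0.2032) + (3)·(0.1554) = 1.0757.

Step 4 — take square root: d = √(1.0757) ≈ 1.0372.

d(x, mu) = √(1.0757) ≈ 1.0372


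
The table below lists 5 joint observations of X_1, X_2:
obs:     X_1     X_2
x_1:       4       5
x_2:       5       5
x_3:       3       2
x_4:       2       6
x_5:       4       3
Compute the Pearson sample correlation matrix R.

Step 1 — column means:
  mean(X_1) = (4 + 5 + 3 + 2 + 4) / 5 = 18/5 = 3.6
  mean(X_2) = (5 + 5 + 2 + 6 + 3) / 5 = 21/5 = 4.2

Step 2 — sample variances and covariances s[i,j] = (1/(n-1)) · Σ_k (x_{k,i} - mean_i) · (x_{k,j} - mean_j), with n-1 = 4:
  s[X_1,X_1] = ((0.4)·(0.4) + (1.4)·(1.4) + (-0.6)·(-0.6) + (-1.6)·(-1.6) + (0.4)·(0.4)) / 4 = 5.2/4 = 1.3
  s[X_1,X_2] = ((0.4)·(0.8) + (1.4)·(0.8) + (-0.6)·(-2.2) + (-1.6)·(1.8) + (0.4)·(-1.2)) / 4 = -0.6/4 = -0.15
  s[X_2,X_2] = ((0.8)·(0.8) + (0.8)·(0.8) + (-2.2)·(-2.2) + (1.8)·(1.8) + (-1.2)·(-1.2)) / 4 = 10.8/4 = 2.7
  Sample standard deviations s_i = √(s[i,i]):
  s(X_1) = √(1.3) = 1.1402
  s(X_2) = √(2.7) = 1.6432

Step 3 — r_{ij} = s_{ij} / (s_i · s_j):
  r[X_1,X_1] = 1 (diagonal).
  r[X_1,X_2] = -0.15 / (1.1402 · 1.6432) = -0.15 / 1.8735 = -0.0801
  r[X_2,X_2] = 1 (diagonal).

R is symmetric with unit diagonal. Assembling:

R = [[1, -0.0801],
 [-0.0801, 1]]


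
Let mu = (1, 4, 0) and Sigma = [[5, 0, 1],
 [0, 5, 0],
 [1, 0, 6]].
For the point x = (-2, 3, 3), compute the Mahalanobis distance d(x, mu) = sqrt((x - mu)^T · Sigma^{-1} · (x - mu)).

Step 1 — centre the observation: (x - mu) = (-3, -1, 3).

Step 2 — invert Sigma (cofactor / det for 3×3, or solve directly):
  Sigma^{-1} = [[0.2069, 0, -0.0345],
 [0, 0.2, 0],
 [-0.0345, 0, 0.1724]].

Step 3 — form the quadratic (x - mu)^T · Sigma^{-1} · (x - mu):
  Sigma^{-1} · (x - mu) = (-0.7241, -0.2, 0.6207).
  (x - mu)^T · [Sigma^{-1} · (x - mu)] = (-3)·(-0.7241) + (-1)·(-0.2) + (3)·(0.6207) = 4.2345.

Step 4 — take square root: d = √(4.2345) ≈ 2.0578.

d(x, mu) = √(4.2345) ≈ 2.0578
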